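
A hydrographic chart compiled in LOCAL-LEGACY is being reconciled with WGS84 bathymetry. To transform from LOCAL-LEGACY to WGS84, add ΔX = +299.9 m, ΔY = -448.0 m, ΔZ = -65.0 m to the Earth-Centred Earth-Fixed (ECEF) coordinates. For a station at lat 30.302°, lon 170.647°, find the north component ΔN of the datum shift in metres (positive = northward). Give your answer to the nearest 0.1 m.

ΔN = 129.9 m

At φ = 30.302°, λ = 170.647°: sin φ = 0.504558, cos φ = 0.863378, sin λ = 0.162517, cos λ = -0.986706.
ΔN = −sin φ cos λ·ΔX − sin φ sin λ·ΔY + cos φ·ΔZ = −(0.504558)(-0.986706)(299.9) − (0.504558)(0.162517)(-448.0) + (0.863378)(-65.0) = 129.92 m.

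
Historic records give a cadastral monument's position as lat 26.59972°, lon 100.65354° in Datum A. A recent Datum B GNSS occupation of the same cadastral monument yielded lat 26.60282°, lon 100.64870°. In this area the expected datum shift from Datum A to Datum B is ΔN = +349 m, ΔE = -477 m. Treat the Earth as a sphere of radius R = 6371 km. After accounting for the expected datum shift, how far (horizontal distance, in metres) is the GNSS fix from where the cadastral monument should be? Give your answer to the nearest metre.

Observed coordinate differences: Δφ = +0.00310°, Δλ = -0.00484°.
Converting to metres (1° lat = 111195 m, cos φ = 0.894156): observed ΔN = 344.7 m, observed ΔE = -481.2 m.
Subtracting the expected shift leaves a residual of 344.7 − (349) = -4.3 m north and -481.2 − (-477) = -4.2 m east.
Residual distance = √((-4.3)² + (-4.2)²) = 6.0 m.

6 m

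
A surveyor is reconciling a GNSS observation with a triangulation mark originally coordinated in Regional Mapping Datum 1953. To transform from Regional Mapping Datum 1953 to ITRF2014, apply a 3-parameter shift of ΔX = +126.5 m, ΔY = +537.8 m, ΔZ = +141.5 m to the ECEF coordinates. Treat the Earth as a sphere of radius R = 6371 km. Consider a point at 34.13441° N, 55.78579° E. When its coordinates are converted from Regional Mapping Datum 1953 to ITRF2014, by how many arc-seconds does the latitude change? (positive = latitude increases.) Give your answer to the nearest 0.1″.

Δφ = -5.6″

sin φ = 0.561136, cos φ = 0.827723, sin λ = 0.826941, cos λ = 0.562288.
North component: ΔN = −sin φ cos λ·ΔX − sin φ sin λ·ΔY + cos φ·ΔZ = −(0.561136)(0.562288)(126.5) − (0.561136)(0.826941)(537.8) + (0.827723)(141.5) = -172.34 m.
1° of latitude spans πR/180 = 111195 m, so Δφ = -172.34 / 111195 × 3600 = -5.580″.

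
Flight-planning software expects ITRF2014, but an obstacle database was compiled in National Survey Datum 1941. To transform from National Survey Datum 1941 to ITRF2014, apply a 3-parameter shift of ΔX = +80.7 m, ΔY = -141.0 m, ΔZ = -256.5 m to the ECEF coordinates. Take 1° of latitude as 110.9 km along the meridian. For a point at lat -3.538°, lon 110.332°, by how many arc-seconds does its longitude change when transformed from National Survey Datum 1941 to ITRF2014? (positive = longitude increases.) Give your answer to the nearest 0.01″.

Δλ = -0.87″

sin φ = -0.061711, cos φ = 0.998094, sin λ = 0.937695, cos λ = -0.347459.
East component: ΔE = −sin λ·ΔX + cos λ·ΔY = −(0.937695)(80.7) + (-0.347459)(-141.0) = -26.68 m.
1° of latitude spans 110900 m; at latitude φ, 1° of longitude spans that × cos φ = 110688.6 m, so Δλ = -26.68 / 110688.6 × 3600 = -0.868″.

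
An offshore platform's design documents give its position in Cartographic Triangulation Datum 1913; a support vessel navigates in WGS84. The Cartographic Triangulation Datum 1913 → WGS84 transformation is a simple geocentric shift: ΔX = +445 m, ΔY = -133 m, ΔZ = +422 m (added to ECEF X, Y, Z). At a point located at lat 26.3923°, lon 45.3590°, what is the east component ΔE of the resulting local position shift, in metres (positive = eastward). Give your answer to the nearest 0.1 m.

At φ = 26.3923°, λ = 45.3590°: sin φ = 0.444515, cos φ = 0.895772, sin λ = 0.711523, cos λ = 0.702662.
ΔE = −sin λ·ΔX + cos λ·ΔY = −(0.711523)·(445) + (0.702662)·(-133) = -410.08 m.

ΔE = -410.1 m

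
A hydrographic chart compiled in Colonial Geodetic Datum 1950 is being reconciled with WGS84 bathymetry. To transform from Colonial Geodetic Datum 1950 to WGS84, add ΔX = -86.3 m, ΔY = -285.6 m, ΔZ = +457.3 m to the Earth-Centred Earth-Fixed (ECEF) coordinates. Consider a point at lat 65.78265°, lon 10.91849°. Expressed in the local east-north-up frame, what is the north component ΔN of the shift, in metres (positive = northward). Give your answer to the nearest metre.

At φ = 65.78265°, λ = 10.91849°: sin φ = 0.911996, cos φ = 0.410199, sin λ = 0.189412, cos λ = 0.981898.
ΔN = −sin φ cos λ·ΔX − sin φ sin λ·ΔY + cos φ·ΔZ = −(0.911996)(0.981898)(-86.3) − (0.911996)(0.189412)(-285.6) + (0.410199)(457.3) = 314.20 m.

ΔN = 314 m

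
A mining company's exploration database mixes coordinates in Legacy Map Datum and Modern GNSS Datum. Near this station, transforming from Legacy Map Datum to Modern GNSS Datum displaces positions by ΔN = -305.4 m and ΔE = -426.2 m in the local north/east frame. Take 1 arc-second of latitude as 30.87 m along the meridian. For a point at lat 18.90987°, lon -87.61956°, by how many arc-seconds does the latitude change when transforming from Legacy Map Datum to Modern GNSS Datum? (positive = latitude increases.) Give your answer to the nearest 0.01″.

1″ of latitude = 30.87 m, so Δφ = -305.4 / 30.87 = -9.893″.

Δφ = -9.89″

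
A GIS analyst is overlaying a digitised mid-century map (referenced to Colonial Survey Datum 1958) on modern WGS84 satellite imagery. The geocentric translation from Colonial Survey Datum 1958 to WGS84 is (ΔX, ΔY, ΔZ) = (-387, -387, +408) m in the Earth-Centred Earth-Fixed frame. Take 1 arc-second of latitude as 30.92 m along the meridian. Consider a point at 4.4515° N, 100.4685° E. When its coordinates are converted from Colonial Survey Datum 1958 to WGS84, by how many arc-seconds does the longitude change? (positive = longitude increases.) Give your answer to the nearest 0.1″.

Δλ = 14.6″

sin φ = 0.077615, cos φ = 0.996983, sin λ = 0.983355, cos λ = -0.181695.
East component: ΔE = −sin λ·ΔX + cos λ·ΔY = −(0.983355)(-387) + (-0.181695)(-387) = 450.87 m.
1° of latitude spans 3600 × 30.92 = 111312 m; at latitude φ, 1° of longitude spans that × cos φ = 110976.2 m, so Δλ = 450.87 / 110976.2 × 3600 = 14.626″.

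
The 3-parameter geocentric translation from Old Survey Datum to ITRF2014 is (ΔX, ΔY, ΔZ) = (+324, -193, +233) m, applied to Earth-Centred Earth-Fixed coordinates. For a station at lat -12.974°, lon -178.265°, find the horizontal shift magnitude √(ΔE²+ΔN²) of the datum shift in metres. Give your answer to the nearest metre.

256 m

The local east axis at (φ, λ) is (−sin λ, cos λ, 0), so ΔE = −sin(-178.265°)·324 + cos(-178.265°)·(-193) = 202.72 m.
The local north axis is (−sin φ cos λ, −sin φ sin λ, cos φ), giving ΔN = -72.708 + 1.312 + 227.052 = 155.66 m.
Horizontal magnitude = √(ΔE² + ΔN²) = √(202.72² + 155.66²) = 255.59 m.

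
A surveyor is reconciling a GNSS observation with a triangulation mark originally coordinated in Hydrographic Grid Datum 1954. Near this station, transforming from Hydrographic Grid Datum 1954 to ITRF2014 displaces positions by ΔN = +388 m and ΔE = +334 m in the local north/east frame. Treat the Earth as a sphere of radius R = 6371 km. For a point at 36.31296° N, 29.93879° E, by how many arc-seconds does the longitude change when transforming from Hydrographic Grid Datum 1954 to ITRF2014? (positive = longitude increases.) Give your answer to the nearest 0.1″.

At latitude 36.31296°, cos φ = 0.805794.
One radian of longitude at latitude φ spans R cos φ, so Δλ = ΔE / (R cos φ) = 334.0 / (6371000 × 0.805794) = 6.5060e-05 rad = 13.420″.

Δλ = 13.4″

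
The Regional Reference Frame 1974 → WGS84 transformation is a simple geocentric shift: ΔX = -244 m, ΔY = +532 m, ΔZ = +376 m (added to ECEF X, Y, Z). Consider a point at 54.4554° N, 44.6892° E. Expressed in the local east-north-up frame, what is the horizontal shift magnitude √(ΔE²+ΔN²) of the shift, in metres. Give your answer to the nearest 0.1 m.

At φ = 54.4554°, λ = 44.6892°: sin φ = 0.813663, cos φ = 0.581337, sin λ = 0.703261, cos λ = 0.710932.
ΔE = −sin λ·ΔX + cos λ·ΔY = −(0.703261)·(-244) + (0.710932)·(532) = 549.81 m.
ΔN = −sin φ cos λ·ΔX − sin φ sin λ·ΔY + cos φ·ΔZ = −(0.813663)(0.710932)(-244) − (0.813663)(0.703261)(532) + (0.581337)(376) = 55.31 m.
Horizontal magnitude = √(ΔE² + ΔN²) = √(549.81² + 55.31²) = 552.59 m.

552.6 m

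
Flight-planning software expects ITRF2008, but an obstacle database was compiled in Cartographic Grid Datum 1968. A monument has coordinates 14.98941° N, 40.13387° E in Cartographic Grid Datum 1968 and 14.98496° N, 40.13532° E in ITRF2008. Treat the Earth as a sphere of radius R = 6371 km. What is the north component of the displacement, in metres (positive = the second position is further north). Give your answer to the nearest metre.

Δφ = 14.98496° − 14.98941° = -0.00445°; Δλ = 40.13532° − 40.13387° = +0.00145°.
1° along a meridian = πR/180 = 111195 m.
ΔN = Δφ × 111195 = -494.8 m; ΔE = Δλ × 111195 × cos(14.98941°) = +0.00145 × 111195 × 0.965974 = 155.7 m.

ΔN = -495 m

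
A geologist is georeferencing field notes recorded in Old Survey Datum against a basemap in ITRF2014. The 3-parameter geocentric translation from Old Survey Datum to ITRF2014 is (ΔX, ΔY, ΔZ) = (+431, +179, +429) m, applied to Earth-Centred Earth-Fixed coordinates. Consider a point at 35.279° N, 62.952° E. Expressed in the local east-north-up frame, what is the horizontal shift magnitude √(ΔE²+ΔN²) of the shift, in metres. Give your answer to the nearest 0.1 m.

335.4 m

The local east axis at (φ, λ) is (−sin λ, cos λ, 0), so ΔE = −sin(62.952°)·431 + cos(62.952°)·179 = -302.46 m.
The local north axis is (−sin φ cos λ, −sin φ sin λ, cos φ), giving ΔN = -113.197 − 92.076 + 350.214 = 144.94 m.
Horizontal magnitude = √(ΔE² + ΔN²) = √((-302.46)² + 144.94²) = 335.40 m.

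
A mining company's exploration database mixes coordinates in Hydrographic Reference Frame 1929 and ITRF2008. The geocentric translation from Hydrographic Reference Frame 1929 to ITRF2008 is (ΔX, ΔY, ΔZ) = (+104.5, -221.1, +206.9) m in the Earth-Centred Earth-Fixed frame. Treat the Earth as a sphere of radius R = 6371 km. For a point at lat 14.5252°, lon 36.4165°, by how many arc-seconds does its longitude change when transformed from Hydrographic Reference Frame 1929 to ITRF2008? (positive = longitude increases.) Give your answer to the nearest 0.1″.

sin φ = 0.250806, cos φ = 0.968037, sin λ = 0.593651, cos λ = 0.804723.
East component: ΔE = −sin λ·ΔX + cos λ·ΔY = −(0.593651)(104.5) + (0.804723)(-221.1) = -239.96 m.
1° of latitude spans πR/180 = 111195 m; at latitude φ, 1° of longitude spans that × cos φ = 107640.9 m, so Δλ = -239.96 / 107640.9 × 3600 = -8.025″.

Δλ = -8.0″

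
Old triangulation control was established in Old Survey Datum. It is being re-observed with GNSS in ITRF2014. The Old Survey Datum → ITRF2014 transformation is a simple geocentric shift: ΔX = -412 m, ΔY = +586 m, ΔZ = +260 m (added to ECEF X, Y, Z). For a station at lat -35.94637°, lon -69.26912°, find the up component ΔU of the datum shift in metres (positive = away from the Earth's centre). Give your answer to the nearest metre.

ΔU = -714 m

The local up (radial) axis is (cos φ cos λ, cos φ sin λ, sin φ), giving ΔU = -118.067 − 443.690 − 152.627 = -714.38 m.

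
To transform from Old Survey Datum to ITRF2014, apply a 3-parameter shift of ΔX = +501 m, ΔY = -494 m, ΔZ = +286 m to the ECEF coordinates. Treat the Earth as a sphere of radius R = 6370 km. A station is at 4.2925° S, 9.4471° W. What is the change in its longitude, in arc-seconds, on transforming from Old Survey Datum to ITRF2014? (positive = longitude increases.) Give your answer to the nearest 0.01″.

Δλ = -13.15″

sin φ = -0.074848, cos φ = 0.997195, sin λ = -0.164137, cos λ = 0.986438.
East component: ΔE = −sin λ·ΔX + cos λ·ΔY = −(-0.164137)(501) + (0.986438)(-494) = -405.07 m.
1° of latitude spans πR/180 = 111177 m; at latitude φ, 1° of longitude spans that × cos φ = 110865.6 m, so Δλ = -405.07 / 110865.6 × 3600 = -13.153″.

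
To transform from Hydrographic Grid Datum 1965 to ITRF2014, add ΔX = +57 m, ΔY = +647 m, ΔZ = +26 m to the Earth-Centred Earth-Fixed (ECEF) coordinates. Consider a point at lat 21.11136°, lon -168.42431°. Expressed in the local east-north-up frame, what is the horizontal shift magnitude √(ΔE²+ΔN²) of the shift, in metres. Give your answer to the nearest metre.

The local east axis at (φ, λ) is (−sin λ, cos λ, 0), so ΔE = −sin(-168.42431°)·57 + cos(-168.42431°)·647 = -622.40 m.
The local north axis is (−sin φ cos λ, −sin φ sin λ, cos φ), giving ΔN = 20.113 + 46.762 + 24.255 = 91.13 m.
Horizontal magnitude = √(ΔE² + ΔN²) = √((-622.40)² + 91.13²) = 629.04 m.

629 m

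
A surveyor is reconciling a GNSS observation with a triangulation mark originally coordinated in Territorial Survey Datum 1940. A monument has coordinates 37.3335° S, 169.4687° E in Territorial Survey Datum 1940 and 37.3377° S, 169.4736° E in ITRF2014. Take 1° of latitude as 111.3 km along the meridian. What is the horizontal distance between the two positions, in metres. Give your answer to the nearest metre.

638 m

Δφ = -37.3377° − -37.3335° = -0.0042°; Δλ = 169.4736° − 169.4687° = +0.0049°.
ΔN = Δφ × 111300 = -467.5 m; ΔE = Δλ × 111300 × cos(-37.3335°) = +0.0049 × 111300 × 0.795119 = 433.6 m.
Distance = √(ΔE² + ΔN²) = √(433.6² + (-467.5)²) = 637.6 m.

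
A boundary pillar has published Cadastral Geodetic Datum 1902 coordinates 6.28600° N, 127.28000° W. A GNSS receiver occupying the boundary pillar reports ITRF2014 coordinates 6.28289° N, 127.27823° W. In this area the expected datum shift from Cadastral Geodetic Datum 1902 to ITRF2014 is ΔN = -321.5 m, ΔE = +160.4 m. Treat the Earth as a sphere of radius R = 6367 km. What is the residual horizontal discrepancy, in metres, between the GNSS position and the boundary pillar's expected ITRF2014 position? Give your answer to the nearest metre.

Observed coordinate differences: Δφ = -0.00311°, Δλ = +0.00177°.
Converting to metres (1° lat = 111125 m, cos φ = 0.993988): observed ΔN = -345.6 m, observed ΔE = 195.5 m.
Subtracting the expected shift leaves a residual of -345.6 − (-321.5) = -24.1 m north and 195.5 − (160.4) = 35.1 m east.
Residual distance = √((-24.1)² + 35.1²) = 42.6 m.

43 m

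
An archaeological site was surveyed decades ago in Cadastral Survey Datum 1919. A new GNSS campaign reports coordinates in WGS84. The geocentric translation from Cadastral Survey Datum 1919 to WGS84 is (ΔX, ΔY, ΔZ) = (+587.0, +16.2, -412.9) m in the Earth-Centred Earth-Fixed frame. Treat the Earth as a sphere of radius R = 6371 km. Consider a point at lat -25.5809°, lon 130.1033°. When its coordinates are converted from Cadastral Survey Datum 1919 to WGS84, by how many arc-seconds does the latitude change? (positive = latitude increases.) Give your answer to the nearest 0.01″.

Δφ = -17.17″

sin φ = -0.431785, cos φ = 0.901977, sin λ = 0.764884, cos λ = -0.644168.
North component: ΔN = −sin φ cos λ·ΔX − sin φ sin λ·ΔY + cos φ·ΔZ = −(-0.431785)(-0.644168)(587.0) − (-0.431785)(0.764884)(16.2) + (0.901977)(-412.9) = -530.35 m.
1° of latitude spans πR/180 = 111195 m, so Δφ = -530.35 / 111195 × 3600 = -17.170″.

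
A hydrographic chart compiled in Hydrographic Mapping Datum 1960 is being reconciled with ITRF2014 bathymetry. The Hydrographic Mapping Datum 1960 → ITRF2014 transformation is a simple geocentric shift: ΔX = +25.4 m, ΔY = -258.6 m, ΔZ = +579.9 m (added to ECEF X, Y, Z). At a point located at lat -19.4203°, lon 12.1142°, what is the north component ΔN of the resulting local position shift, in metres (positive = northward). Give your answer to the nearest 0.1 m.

At φ = -19.4203°, λ = 12.1142°: sin φ = -0.332495, cos φ = 0.943105, sin λ = 0.209861, cos λ = 0.977731.
ΔN = −sin φ cos λ·ΔX − sin φ sin λ·ΔY + cos φ·ΔZ = −(-0.332495)(0.977731)(25.4) − (-0.332495)(0.209861)(-258.6) + (0.943105)(579.9) = 537.12 m.

ΔN = 537.1 m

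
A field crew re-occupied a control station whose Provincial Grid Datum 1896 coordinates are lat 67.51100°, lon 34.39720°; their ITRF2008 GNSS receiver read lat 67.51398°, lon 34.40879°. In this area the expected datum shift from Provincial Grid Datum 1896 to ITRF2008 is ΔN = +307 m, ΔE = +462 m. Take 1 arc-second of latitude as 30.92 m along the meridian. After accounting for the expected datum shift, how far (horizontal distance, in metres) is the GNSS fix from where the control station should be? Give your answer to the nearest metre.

40 m

Observed coordinate differences: Δφ = +0.00298°, Δλ = +0.01159°.
Converting to metres (1° lat = 111312 m, cos φ = 0.382506): observed ΔN = 331.7 m, observed ΔE = 493.5 m.
Subtracting the expected shift leaves a residual of 331.7 − (307) = 24.7 m north and 493.5 − (462) = 31.5 m east.
Residual distance = √(24.7² + 31.5²) = 40.0 m.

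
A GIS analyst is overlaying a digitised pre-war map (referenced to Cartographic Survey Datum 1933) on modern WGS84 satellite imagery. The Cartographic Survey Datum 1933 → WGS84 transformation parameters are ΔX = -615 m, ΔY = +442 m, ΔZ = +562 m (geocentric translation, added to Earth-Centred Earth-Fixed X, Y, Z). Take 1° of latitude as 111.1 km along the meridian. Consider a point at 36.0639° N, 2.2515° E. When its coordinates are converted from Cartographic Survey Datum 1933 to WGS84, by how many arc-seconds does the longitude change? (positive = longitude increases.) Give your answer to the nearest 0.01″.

sin φ = 0.588687, cos φ = 0.808361, sin λ = 0.039286, cos λ = 0.999228.
East component: ΔE = −sin λ·ΔX + cos λ·ΔY = −(0.039286)(-615) + (0.999228)(442) = 465.82 m.
1° of latitude spans 111100 m; at latitude φ, 1° of longitude spans that × cos φ = 89808.9 m, so Δλ = 465.82 / 89808.9 × 3600 = 18.672″.

Δλ = 18.67″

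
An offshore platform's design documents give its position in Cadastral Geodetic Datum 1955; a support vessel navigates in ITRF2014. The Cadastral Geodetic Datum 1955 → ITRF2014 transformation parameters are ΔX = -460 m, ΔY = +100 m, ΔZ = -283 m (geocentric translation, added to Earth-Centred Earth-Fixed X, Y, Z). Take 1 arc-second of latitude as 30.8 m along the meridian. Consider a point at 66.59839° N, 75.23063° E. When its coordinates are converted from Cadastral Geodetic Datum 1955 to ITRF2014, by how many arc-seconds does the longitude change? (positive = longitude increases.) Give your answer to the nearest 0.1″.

sin φ = 0.917743, cos φ = 0.397174, sin λ = 0.966960, cos λ = 0.254929.
East component: ΔE = −sin λ·ΔX + cos λ·ΔY = −(0.966960)(-460) + (0.254929)(100) = 470.29 m.
1° of latitude spans 3600 × 30.80 = 110880 m; at latitude φ, 1° of longitude spans that × cos φ = 44038.6 m, so Δλ = 470.29 / 44038.6 × 3600 = 38.445″.

Δλ = 38.4″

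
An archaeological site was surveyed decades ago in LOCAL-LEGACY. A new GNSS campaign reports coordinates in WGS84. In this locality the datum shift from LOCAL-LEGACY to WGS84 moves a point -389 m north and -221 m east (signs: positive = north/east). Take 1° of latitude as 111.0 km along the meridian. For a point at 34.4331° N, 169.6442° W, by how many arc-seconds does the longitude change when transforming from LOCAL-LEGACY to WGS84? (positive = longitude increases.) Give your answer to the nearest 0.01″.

At latitude 34.4331°, cos φ = 0.824787.
1° of longitude at this latitude = 111.0 × cos φ = 91.55 km, so Δλ = -221.0 / 91551.4 = -0.0024139° = -8.690″.

Δλ = -8.69″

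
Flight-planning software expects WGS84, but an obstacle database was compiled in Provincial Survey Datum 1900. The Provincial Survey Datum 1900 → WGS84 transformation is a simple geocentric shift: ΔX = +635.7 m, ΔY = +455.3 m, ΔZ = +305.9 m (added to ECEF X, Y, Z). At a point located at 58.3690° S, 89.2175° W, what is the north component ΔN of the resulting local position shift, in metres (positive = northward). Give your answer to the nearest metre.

ΔN = -220 m

At φ = -58.3690°, λ = -89.2175°: sin φ = -0.851443, cos φ = 0.524447, sin λ = -0.999907, cos λ = 0.013657.
ΔN = −sin φ cos λ·ΔX − sin φ sin λ·ΔY + cos φ·ΔZ = −(-0.851443)(0.013657)(635.7) − (-0.851443)(-0.999907)(455.3) + (0.524447)(305.9) = -219.81 m.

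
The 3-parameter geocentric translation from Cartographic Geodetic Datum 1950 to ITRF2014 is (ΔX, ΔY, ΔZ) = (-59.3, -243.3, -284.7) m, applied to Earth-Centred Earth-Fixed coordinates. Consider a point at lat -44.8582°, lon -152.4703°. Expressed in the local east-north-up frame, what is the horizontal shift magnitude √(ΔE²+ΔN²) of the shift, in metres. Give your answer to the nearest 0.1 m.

206.8 m

The local east axis at (φ, λ) is (−sin λ, cos λ, 0), so ΔE = −sin(-152.4703°)·(-59.3) + cos(-152.4703°)·(-243.3) = 188.34 m.
The local north axis is (−sin φ cos λ, −sin φ sin λ, cos φ), giving ΔN = 37.091 + 79.321 − 201.811 = -85.40 m.
Horizontal magnitude = √(ΔE² + ΔN²) = √(188.34² + (-85.40)²) = 206.80 m.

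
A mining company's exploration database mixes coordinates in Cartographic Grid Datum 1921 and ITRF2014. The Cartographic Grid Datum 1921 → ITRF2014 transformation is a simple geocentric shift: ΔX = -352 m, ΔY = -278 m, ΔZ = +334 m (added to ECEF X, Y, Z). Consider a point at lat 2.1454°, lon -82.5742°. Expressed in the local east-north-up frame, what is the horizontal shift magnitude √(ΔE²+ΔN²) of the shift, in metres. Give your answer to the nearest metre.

The local east axis at (φ, λ) is (−sin λ, cos λ, 0), so ΔE = −sin(-82.5742°)·(-352) + cos(-82.5742°)·(-278) = -384.98 m.
The local north axis is (−sin φ cos λ, −sin φ sin λ, cos φ), giving ΔN = 1.703 − 10.320 + 333.766 = 325.15 m.
Horizontal magnitude = √(ΔE² + ΔN²) = √((-384.98)² + 325.15²) = 503.91 m.

504 m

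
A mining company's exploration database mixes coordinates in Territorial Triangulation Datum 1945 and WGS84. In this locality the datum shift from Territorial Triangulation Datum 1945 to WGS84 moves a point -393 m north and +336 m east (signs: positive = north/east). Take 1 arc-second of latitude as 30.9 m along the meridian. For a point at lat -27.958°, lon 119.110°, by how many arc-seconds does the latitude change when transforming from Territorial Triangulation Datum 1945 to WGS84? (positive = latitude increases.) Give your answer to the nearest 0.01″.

1″ of latitude = 30.90 m, so Δφ = -393.0 / 30.90 = -12.718″.

Δφ = -12.72″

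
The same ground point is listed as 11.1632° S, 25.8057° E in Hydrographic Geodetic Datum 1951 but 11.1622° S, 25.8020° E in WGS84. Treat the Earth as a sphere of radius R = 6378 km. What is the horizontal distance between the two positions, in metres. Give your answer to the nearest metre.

Δφ = -11.1622° − -11.1632° = +0.0010°; Δλ = 25.8020° − 25.8057° = -0.0037°.
1° along a meridian = πR/180 = 111317 m.
ΔN = Δφ × 111317 = 111.3 m; ΔE = Δλ × 111317 × cos(-11.1632°) = -0.0037 × 111317 × 0.981080 = -404.1 m.
Distance = √(ΔE² + ΔN²) = √((-404.1)² + 111.3²) = 419.1 m.

419 m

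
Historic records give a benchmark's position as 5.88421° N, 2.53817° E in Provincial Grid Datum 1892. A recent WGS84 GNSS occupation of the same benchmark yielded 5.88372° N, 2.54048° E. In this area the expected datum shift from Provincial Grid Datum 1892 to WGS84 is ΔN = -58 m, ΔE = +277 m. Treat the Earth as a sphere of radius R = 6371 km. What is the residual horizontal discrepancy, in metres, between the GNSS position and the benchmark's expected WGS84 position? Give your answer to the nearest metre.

Observed coordinate differences: Δφ = -0.00049°, Δλ = +0.00231°.
Converting to metres (1° lat = 111195 m, cos φ = 0.994731): observed ΔN = -54.5 m, observed ΔE = 255.5 m.
Subtracting the expected shift leaves a residual of -54.5 − (-58) = 3.5 m north and 255.5 − (277) = -21.5 m east.
Residual distance = √(3.5² + (-21.5)²) = 21.8 m.

22 m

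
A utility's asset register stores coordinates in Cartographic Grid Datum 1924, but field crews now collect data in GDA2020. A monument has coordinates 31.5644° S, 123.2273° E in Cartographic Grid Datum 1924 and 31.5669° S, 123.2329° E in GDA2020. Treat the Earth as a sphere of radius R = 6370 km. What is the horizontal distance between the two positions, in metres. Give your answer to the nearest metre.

Δφ = -31.5669° − -31.5644° = -0.0025°; Δλ = 123.2329° − 123.2273° = +0.0056°.
1° along a meridian = πR/180 = 111177 m.
ΔN = Δφ × 111177 = -277.9 m; ΔE = Δλ × 111177 × cos(-31.5644°) = +0.0056 × 111177 × 0.852052 = 530.5 m.
Distance = √(ΔE² + ΔN²) = √(530.5² + (-277.9)²) = 598.9 m.

599 m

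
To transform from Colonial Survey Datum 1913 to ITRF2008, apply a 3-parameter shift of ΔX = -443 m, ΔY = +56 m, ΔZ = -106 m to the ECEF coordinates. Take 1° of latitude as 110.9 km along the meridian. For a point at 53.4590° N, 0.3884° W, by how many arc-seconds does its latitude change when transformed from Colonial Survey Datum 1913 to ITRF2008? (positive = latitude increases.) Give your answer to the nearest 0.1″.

sin φ = 0.803431, cos φ = 0.595398, sin λ = -0.006779, cos λ = 0.999977.
North component: ΔN = −sin φ cos λ·ΔX − sin φ sin λ·ΔY + cos φ·ΔZ = −(0.803431)(0.999977)(-443) − (0.803431)(-0.006779)(56) + (0.595398)(-106) = 293.10 m.
1° of latitude spans 110900 m, so Δφ = 293.10 / 110900 × 3600 = 9.515″.

Δφ = 9.5″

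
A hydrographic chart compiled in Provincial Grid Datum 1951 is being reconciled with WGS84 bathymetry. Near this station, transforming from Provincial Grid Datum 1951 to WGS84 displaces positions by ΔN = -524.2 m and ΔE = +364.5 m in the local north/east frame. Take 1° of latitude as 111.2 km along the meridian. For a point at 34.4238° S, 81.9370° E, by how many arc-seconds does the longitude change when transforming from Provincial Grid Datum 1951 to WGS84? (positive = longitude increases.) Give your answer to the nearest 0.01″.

At latitude -34.4238°, cos φ = 0.824879.
1° of longitude at this latitude = 111.2 × cos φ = 91.73 km, so Δλ = 364.5 / 91726.5 = 0.0039738° = 14.306″.

Δλ = 14.31″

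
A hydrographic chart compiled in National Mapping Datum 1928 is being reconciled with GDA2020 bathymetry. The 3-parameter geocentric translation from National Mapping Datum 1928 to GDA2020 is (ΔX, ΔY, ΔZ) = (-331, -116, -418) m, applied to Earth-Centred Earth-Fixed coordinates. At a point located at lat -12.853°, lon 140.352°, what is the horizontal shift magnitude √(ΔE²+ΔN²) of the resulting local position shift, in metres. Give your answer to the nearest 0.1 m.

474.6 m

At φ = -12.853°, λ = 140.352°: sin φ = -0.222450, cos φ = 0.974944, sin λ = 0.638069, cos λ = -0.769979.
ΔE = −sin λ·ΔX + cos λ·ΔY = −(0.638069)·(-331) + (-0.769979)·(-116) = 300.52 m.
ΔN = −sin φ cos λ·ΔX − sin φ sin λ·ΔY + cos φ·ΔZ = −(-0.222450)(-0.769979)(-331) − (-0.222450)(0.638069)(-116) + (0.974944)(-418) = -367.30 m.
Horizontal magnitude = √(ΔE² + ΔN²) = √(300.52² + (-367.30)²) = 474.57 m.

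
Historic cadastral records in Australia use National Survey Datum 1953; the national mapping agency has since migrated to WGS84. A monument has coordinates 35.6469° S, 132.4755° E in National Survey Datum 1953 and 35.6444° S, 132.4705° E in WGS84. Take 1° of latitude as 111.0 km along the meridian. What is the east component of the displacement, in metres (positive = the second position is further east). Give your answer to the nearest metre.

Δφ = -35.6444° − -35.6469° = +0.0025°; Δλ = 132.4705° − 132.4755° = -0.0050°.
ΔN = Δφ × 111000 = 277.5 m; ΔE = Δλ × 111000 × cos(-35.6469°) = -0.0050 × 111000 × 0.812624 = -451.0 m.

ΔE = -451 m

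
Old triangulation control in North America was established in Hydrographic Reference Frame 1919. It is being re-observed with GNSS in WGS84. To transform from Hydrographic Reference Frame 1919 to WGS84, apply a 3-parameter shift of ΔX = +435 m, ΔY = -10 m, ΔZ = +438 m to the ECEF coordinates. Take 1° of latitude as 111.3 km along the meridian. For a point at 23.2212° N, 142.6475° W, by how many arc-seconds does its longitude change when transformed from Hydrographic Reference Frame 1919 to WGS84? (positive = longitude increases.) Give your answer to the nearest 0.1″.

Δλ = 9.6″

sin φ = 0.394282, cos φ = 0.918990, sin λ = -0.606717, cos λ = -0.794918.
East component: ΔE = −sin λ·ΔX + cos λ·ΔY = −(-0.606717)(435) + (-0.794918)(-10) = 271.87 m.
1° of latitude spans 111300 m; at latitude φ, 1° of longitude spans that × cos φ = 102283.5 m, so Δλ = 271.87 / 102283.5 × 3600 = 9.569″.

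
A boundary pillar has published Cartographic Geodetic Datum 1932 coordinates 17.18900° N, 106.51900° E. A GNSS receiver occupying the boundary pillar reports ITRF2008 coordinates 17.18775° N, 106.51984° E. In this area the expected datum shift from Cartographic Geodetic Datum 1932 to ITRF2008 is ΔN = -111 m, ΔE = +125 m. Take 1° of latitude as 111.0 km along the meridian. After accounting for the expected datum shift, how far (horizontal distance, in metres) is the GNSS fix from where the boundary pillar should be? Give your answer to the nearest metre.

Observed coordinate differences: Δφ = -0.00125°, Δλ = +0.00084°.
Converting to metres (1° lat = 111000 m, cos φ = 0.955335): observed ΔN = -138.7 m, observed ΔE = 89.1 m.
Subtracting the expected shift leaves a residual of -138.7 − (-111) = -27.7 m north and 89.1 − (125) = -35.9 m east.
Residual distance = √((-27.7)² + (-35.9)²) = 45.4 m.

45 m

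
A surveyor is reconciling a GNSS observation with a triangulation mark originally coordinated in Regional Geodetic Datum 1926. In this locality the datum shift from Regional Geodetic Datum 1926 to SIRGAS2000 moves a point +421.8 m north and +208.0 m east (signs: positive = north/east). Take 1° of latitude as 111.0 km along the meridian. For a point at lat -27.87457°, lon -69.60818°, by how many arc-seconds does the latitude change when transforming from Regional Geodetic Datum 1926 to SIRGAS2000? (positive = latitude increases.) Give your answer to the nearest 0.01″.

Δφ = 13.68″

1° of latitude = 111.0 km, so Δφ = 421.8 / 111000 = 0.0038000° = 13.680″.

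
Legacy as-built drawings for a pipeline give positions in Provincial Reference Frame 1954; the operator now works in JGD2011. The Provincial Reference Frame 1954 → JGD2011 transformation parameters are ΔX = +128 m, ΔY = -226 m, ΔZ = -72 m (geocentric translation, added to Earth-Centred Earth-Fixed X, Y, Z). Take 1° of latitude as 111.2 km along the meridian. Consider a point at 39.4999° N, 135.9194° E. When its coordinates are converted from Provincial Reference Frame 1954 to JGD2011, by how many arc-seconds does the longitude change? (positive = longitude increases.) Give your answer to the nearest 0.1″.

Δλ = 3.1″

sin φ = 0.636077, cos φ = 0.771626, sin λ = 0.695670, cos λ = -0.718362.
East component: ΔE = −sin λ·ΔX + cos λ·ΔY = −(0.695670)(128) + (-0.718362)(-226) = 73.30 m.
1° of latitude spans 111200 m; at latitude φ, 1° of longitude spans that × cos φ = 85804.8 m, so Δλ = 73.30 / 85804.8 × 3600 = 3.076″.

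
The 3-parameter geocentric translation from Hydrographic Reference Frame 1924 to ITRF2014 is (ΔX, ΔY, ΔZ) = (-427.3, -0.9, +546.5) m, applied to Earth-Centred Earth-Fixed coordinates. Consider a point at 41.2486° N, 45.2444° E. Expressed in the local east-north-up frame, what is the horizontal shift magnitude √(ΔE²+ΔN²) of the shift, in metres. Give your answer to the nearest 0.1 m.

The local east axis at (φ, λ) is (−sin λ, cos λ, 0), so ΔE = −sin(45.2444°)·(-427.3) + cos(45.2444°)·(-0.9) = 302.80 m.
The local north axis is (−sin φ cos λ, −sin φ sin λ, cos φ), giving ΔN = 198.362 + 0.421 + 410.889 = 609.67 m.
Horizontal magnitude = √(ΔE² + ΔN²) = √(302.80² + 609.67²) = 680.73 m.

680.7 m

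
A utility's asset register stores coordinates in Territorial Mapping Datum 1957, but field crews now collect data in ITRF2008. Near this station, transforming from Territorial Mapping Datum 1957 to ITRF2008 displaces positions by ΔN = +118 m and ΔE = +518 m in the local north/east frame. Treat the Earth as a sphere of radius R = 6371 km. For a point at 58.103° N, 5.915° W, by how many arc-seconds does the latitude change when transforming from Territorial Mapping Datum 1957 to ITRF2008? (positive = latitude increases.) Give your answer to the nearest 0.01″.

On a sphere of radius R, 1 rad of latitude = R, so Δφ = ΔN / R = 118.0 / 6371000 = 1.8521e-05 rad = 3.820″.

Δφ = 3.82″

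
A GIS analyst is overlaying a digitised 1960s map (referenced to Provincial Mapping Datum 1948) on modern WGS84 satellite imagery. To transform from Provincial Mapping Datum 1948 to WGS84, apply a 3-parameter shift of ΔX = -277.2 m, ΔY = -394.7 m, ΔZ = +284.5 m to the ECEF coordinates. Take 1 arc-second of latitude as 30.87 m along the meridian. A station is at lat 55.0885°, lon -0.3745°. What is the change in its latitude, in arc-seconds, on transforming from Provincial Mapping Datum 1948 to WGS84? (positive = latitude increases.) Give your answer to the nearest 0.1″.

Δφ = 12.6″

sin φ = 0.820037, cos φ = 0.572310, sin λ = -0.006536, cos λ = 0.999979.
North component: ΔN = −sin φ cos λ·ΔX − sin φ sin λ·ΔY + cos φ·ΔZ = −(0.820037)(0.999979)(-277.2) − (0.820037)(-0.006536)(-394.7) + (0.572310)(284.5) = 388.02 m.
1° of latitude spans 3600 × 30.87 = 111132 m, so Δφ = 388.02 / 111132 × 3600 = 12.569″.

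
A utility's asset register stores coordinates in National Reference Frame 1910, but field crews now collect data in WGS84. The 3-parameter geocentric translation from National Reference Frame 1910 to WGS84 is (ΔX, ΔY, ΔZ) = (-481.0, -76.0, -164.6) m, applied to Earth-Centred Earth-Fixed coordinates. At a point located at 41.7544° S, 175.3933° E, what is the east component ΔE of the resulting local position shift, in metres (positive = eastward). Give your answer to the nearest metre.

ΔE = 114 m

The local east axis at (φ, λ) is (−sin λ, cos λ, 0), so ΔE = −sin(175.3933°)·(-481.0) + cos(175.3933°)·(-76.0) = 114.39 m.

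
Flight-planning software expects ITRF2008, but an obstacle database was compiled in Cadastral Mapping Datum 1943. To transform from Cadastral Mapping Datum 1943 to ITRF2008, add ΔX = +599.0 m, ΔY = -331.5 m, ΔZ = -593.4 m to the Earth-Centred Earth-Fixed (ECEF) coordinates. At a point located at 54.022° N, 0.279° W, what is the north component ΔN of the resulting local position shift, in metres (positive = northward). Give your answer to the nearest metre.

The local north axis is (−sin φ cos λ, −sin φ sin λ, cos φ), giving ΔN = -484.731 − 1.306 − 348.607 = -834.64 m.

ΔN = -835 m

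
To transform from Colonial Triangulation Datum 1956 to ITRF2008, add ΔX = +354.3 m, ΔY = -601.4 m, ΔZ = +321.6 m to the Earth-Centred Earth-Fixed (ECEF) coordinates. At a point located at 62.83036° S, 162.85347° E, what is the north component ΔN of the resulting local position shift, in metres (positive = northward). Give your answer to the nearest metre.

ΔN = -312 m

At φ = -62.83036°, λ = 162.85347°: sin φ = -0.889658, cos φ = 0.456627, sin λ = 0.294816, cos λ = -0.955554.
ΔN = −sin φ cos λ·ΔX − sin φ sin λ·ΔY + cos φ·ΔZ = −(-0.889658)(-0.955554)(354.3) − (-0.889658)(0.294816)(-601.4) + (0.456627)(321.6) = -312.08 m.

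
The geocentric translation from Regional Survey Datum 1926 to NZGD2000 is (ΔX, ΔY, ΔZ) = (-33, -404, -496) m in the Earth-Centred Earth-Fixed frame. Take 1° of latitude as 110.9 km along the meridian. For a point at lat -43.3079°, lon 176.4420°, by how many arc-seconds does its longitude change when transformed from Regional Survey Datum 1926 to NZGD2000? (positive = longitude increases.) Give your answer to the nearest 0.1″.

Δλ = 18.1″

sin φ = -0.685919, cos φ = 0.727678, sin λ = 0.062059, cos λ = -0.998072.
East component: ΔE = −sin λ·ΔX + cos λ·ΔY = −(0.062059)(-33) + (-0.998072)(-404) = 405.27 m.
1° of latitude spans 110900 m; at latitude φ, 1° of longitude spans that × cos φ = 80699.5 m, so Δλ = 405.27 / 80699.5 × 3600 = 18.079″.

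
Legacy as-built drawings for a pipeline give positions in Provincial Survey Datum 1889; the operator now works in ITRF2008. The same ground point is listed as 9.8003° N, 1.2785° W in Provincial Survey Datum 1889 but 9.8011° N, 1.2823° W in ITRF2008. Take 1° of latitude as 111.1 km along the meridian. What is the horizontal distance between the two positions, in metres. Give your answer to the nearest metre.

425 m

Δφ = 9.8011° − 9.8003° = +0.0008°; Δλ = -1.2823° − -1.2785° = -0.0038°.
ΔN = Δφ × 111100 = 88.9 m; ΔE = Δλ × 111100 × cos(9.8003°) = -0.0038 × 111100 × 0.985407 = -416.0 m.
Distance = √(ΔE² + ΔN²) = √((-416.0)² + 88.9²) = 425.4 m.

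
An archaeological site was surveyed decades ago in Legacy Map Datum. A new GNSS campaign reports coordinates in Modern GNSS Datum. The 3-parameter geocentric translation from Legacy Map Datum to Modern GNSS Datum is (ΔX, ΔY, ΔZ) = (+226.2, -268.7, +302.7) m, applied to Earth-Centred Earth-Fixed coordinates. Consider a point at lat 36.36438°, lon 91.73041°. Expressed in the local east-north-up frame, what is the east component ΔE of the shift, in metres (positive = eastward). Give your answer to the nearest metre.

ΔE = -218 m

The local east axis at (φ, λ) is (−sin λ, cos λ, 0), so ΔE = −sin(91.73041°)·226.2 + cos(91.73041°)·(-268.7) = -217.98 m.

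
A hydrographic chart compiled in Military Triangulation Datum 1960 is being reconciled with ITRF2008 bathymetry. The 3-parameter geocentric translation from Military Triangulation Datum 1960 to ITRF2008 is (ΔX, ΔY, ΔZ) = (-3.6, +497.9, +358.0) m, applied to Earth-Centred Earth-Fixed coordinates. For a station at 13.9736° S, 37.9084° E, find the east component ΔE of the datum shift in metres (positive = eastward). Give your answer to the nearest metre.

At φ = -13.9736°, λ = 37.9084°: sin φ = -0.241475, cos φ = 0.970407, sin λ = 0.614401, cos λ = 0.788994.
ΔE = −sin λ·ΔX + cos λ·ΔY = −(0.614401)·(-3.6) + (0.788994)·(497.9) = 395.05 m.

ΔE = 395 m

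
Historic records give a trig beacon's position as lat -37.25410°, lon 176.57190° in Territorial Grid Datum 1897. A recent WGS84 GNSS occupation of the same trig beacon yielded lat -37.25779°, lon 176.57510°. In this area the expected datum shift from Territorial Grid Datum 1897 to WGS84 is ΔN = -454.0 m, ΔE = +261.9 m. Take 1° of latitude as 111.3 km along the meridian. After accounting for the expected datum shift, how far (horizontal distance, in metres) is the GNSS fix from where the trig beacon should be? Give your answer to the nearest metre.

Observed coordinate differences: Δφ = -0.00369°, Δλ = +0.00320°.
Converting to metres (1° lat = 111300 m, cos φ = 0.795959): observed ΔN = -410.7 m, observed ΔE = 283.5 m.
Subtracting the expected shift leaves a residual of -410.7 − (-454.0) = 43.3 m north and 283.5 − (261.9) = 21.6 m east.
Residual distance = √(43.3² + 21.6²) = 48.4 m.

48 m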